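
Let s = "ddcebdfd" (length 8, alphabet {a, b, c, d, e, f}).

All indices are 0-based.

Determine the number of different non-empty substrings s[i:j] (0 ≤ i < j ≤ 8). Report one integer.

33

rank→(start, suffix):
  0 → (4, 'bdfd')
  1 → (2, 'cebdfd')
  2 → (7, 'd')
  3 → (1, 'dcebdfd')
  4 → (0, 'ddcebdfd')
  5 → (5, 'dfd')
  6 → (3, 'ebdfd')
  7 → (6, 'fd')

SA = [4, 2, 7, 1, 0, 5, 3, 6]
rank  pair      lcp
   1  s[4:],s[2:]  0  ''
   2  s[2:],s[7:]  0  ''
   3  s[7:],s[1:]  1  'd'
   4  s[1:],s[0:]  1  'd'
   5  s[0:],s[5:]  1  'd'
   6  s[5:],s[3:]  0  ''
   7  s[3:],s[6:]  0  ''

n(n+1)/2 = 8·9/2 = 36
Σ LCP = 0 + 0 + 0 + 1 + 1 + 1 + 0 + 0 = 3
distinct = 36 − 3 = 33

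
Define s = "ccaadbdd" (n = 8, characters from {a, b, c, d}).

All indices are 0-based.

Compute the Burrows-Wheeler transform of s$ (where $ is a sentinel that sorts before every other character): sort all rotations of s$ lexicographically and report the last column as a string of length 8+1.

rank  rotation   last
    0  $ccaadbdd  d
    1  aadbdd$cc  c
    2  adbdd$cca  a
    3  bdd$ccaad  d
    4  caadbdd$c  c
    5  ccaadbdd$  $
    6  d$ccaadbd  d
    7  dbdd$ccaa  a
    8  dd$ccaadb  b

dcadc$dab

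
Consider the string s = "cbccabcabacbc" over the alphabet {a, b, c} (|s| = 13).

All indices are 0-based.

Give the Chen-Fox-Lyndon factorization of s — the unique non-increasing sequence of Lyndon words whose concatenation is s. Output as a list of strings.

emit factor 1: 'c' (i=0, period=1)
emit factor 2: 'bcc' (i=1, period=3)
emit factor 3: 'abc' (i=4, period=3)
emit factor 4: 'abacbc' (i=7, period=6)

["c", "bcc", "abc", "abacbc"]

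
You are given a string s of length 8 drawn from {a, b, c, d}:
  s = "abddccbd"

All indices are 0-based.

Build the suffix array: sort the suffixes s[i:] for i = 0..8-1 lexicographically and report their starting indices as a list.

rank→(start, suffix):
  0 → (0, 'abddccbd')
  1 → (6, 'bd')
  2 → (1, 'bddccbd')
  3 → (5, 'cbd')
  4 → (4, 'ccbd')
  5 → (7, 'd')
  6 → (3, 'dccbd')
  7 → (2, 'ddccbd')

[0, 6, 1, 5, 4, 7, 3, 2]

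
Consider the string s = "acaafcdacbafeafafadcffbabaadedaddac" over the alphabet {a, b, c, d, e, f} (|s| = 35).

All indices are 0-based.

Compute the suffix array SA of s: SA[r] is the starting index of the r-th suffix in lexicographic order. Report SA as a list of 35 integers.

rank→(start, suffix):
  0 → (25, 'aadedaddac')
  1 → (2, 'aafcdacbafeafafadcffbabaadedaddac')
  2 → (23, 'abaadedaddac')
  3 → (33, 'ac')
  4 → (0, 'acaafcdacbafeafafadcffbabaadedaddac')
  5 → (7, 'acbafeafafadcffbabaadedaddac')
  6 → (17, 'adcffbabaadedaddac')
  7 → (30, 'addac')
  8 → (26, 'adedaddac')
  9 → (15, 'afadcffbabaadedaddac')
  10 → (13, 'afafadcffbabaadedaddac')
  11 → (3, 'afcdacbafeafafadcffbabaadedaddac')
  12 → (10, 'afeafafadcffbabaadedaddac')
  13 → (24, 'baadedaddac')
  14 → (22, 'babaadedaddac')
  15 → (9, 'bafeafafadcffbabaadedaddac')
  16 → (34, 'c')
  17 → (1, 'caafcdacbafeafafadcffbabaadedaddac')
  18 → (8, 'cbafeafafadcffbabaadedaddac')
  19 → (5, 'cdacbafeafafadcffbabaadedaddac')
  20 → (19, 'cffbabaadedaddac')
  21 → (32, 'dac')
  22 → (6, 'dacbafeafafadcffbabaadedaddac')
  23 → (29, 'daddac')
  24 → (18, 'dcffbabaadedaddac')
  25 → (31, 'ddac')
  26 → (27, 'dedaddac')
  27 → (12, 'eafafadcffbabaadedaddac')
  28 → (28, 'edaddac')
  29 → (16, 'fadcffbabaadedaddac')
  30 → (14, 'fafadcffbabaadedaddac')
  31 → (21, 'fbabaadedaddac')
  32 → (4, 'fcdacbafeafafadcffbabaadedaddac')
  33 → (11, 'feafafadcffbabaadedaddac')
  34 → (20, 'ffbabaadedaddac')

[25, 2, 23, 33, 0, 7, 17, 30, 26, 15, 13, 3, 10, 24, 22, 9, 34, 1, 8, 5, 19, 32, 6, 29, 18, 31, 27, 12, 28, 16, 14, 21, 4, 11, 20]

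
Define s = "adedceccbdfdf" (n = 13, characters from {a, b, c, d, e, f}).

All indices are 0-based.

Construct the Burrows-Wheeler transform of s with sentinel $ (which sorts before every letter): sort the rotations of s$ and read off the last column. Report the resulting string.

f$ccedeafbcddd

rank  rotation        last
    0  $adedceccbdfdf  f
    1  adedceccbdfdf$  $
    2  bdfdf$adedcecc  c
    3  cbdfdf$adedcec  c
    4  ccbdfdf$adedce  e
    5  ceccbdfdf$aded  d
    6  dceccbdfdf$ade  e
    7  dedceccbdfdf$a  a
    8  df$adedceccbdf  f
    9  dfdf$adedceccb  b
   10  eccbdfdf$adedc  c
   11  edceccbdfdf$ad  d
   12  f$adedceccbdfd  d
   13  fdf$adedceccbd  d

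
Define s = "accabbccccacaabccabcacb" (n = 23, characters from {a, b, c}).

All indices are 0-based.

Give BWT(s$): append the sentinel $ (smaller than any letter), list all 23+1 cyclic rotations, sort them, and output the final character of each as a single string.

rank  rotation                  last
    0  $accabbccccacaabccabcacb  b
    1  aabccabcacb$accabbccccac  c
    2  abbccccacaabccabcacb$acc  c
    3  abcacb$accabbccccacaabcc  c
    4  abccabcacb$accabbccccaca  a
    5  acaabccabcacb$accabbcccc  c
    6  acb$accabbccccacaabccabc  c
    7  accabbccccacaabccabcacb$  $
    8  b$accabbccccacaabccabcac  c
    9  bbccccacaabccabcacb$acca  a
   10  bcacb$accabbccccacaabcca  a
   11  bccabcacb$accabbccccacaa  a
   12  bccccacaabccabcacb$accab  b
   13  caabccabcacb$accabbcccca  a
   14  cabbccccacaabccabcacb$ac  c
   15  cabcacb$accabbccccacaabc  c
   16  cacaabccabcacb$accabbccc  c
   17  cacb$accabbccccacaabccab  b
   18  cb$accabbccccacaabccabca  a
   19  ccabbccccacaabccabcacb$a  a
   20  ccabcacb$accabbccccacaab  b
   21  ccacaabccabcacb$accabbcc  c
   22  cccacaabccabcacb$accabbc  c
   23  ccccacaabccabcacb$accabb  b

bcccacc$caaabacccbaabccb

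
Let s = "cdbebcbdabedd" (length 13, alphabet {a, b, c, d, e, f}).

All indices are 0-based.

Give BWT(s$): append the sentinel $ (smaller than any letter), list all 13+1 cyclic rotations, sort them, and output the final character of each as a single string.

ddecdab$dbcebb

rank  rotation        last
    0  $cdbebcbdabedd  d
    1  abedd$cdbebcbd  d
    2  bcbdabedd$cdbe  e
    3  bdabedd$cdbebc  c
    4  bebcbdabedd$cd  d
    5  bedd$cdbebcbda  a
    6  cbdabedd$cdbeb  b
    7  cdbebcbdabedd$  $
    8  d$cdbebcbdabed  d
    9  dabedd$cdbebcb  b
   10  dbebcbdabedd$c  c
   11  dd$cdbebcbdabe  e
   12  ebcbdabedd$cdb  b
   13  edd$cdbebcbdab  b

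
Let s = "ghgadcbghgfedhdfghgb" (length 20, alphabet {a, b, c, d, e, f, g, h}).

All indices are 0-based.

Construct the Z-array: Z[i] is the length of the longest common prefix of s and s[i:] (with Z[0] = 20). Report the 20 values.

[20, 0, 1, 0, 0, 0, 0, 3, 0, 1, 0, 0, 0, 0, 0, 0, 3, 0, 1, 0]

Z[0]=20
i=1: outside box; Z[1]=0
i=2: outside box; Z[2]=1 extend→box=[2,3)
i=3: outside box; Z[3]=0
i=4: outside box; Z[4]=0
i=5: outside box; Z[5]=0
i=6: outside box; Z[6]=0
i=7: outside box; Z[7]=3 extend→box=[7,10)
i=8: min(r-i=2, Z[1]=0)=0; Z[8]=0
i=9: min(r-i=1, Z[2]=1)=1; Z[9]=1
i=10: outside box; Z[10]=0
i=11: outside box; Z[11]=0
i=12: outside box; Z[12]=0
i=13: outside box; Z[13]=0
i=14: outside box; Z[14]=0
i=15: outside box; Z[15]=0
i=16: outside box; Z[16]=3 extend→box=[16,19)
i=17: min(r-i=2, Z[1]=0)=0; Z[17]=0
i=18: min(r-i=1, Z[2]=1)=1; Z[18]=1
i=19: outside box; Z[19]=0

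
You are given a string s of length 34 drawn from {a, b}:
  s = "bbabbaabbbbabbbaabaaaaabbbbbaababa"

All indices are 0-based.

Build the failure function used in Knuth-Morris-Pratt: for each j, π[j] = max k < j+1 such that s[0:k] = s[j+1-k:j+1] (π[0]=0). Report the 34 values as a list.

π[0] = 0
j=1 s[j]='b': π[1]=1 (border 'b')
j=2 s[j]='a': k: 1→0; π[2]=0 (border '')
j=3 s[j]='b': π[3]=1 (border 'b')
j=4 s[j]='b': π[4]=2 (border 'bb')
j=5 s[j]='a': π[5]=3 (border 'bba')
j=6 s[j]='a': k: 3→0; π[6]=0 (border '')
j=7 s[j]='b': π[7]=1 (border 'b')
j=8 s[j]='b': π[8]=2 (border 'bb')
j=9 s[j]='b': k: 2→1; π[9]=2 (border 'bb')
j=10 s[j]='b': k: 2→1; π[10]=2 (border 'bb')
j=11 s[j]='a': π[11]=3 (border 'bba')
j=12 s[j]='b': π[12]=4 (border 'bbab')
j=13 s[j]='b': π[13]=5 (border 'bbabb')
j=14 s[j]='b': k: 5→2→1; π[14]=2 (border 'bb')
j=15 s[j]='a': π[15]=3 (border 'bba')
j=16 s[j]='a': k: 3→0; π[16]=0 (border '')
j=17 s[j]='b': π[17]=1 (border 'b')
j=18 s[j]='a': k: 1→0; π[18]=0 (border '')
j=19 s[j]='a': π[19]=0 (border '')
j=20 s[j]='a': π[20]=0 (border '')
j=21 s[j]='a': π[21]=0 (border '')
j=22 s[j]='a': π[22]=0 (border '')
j=23 s[j]='b': π[23]=1 (border 'b')
j=24 s[j]='b': π[24]=2 (border 'bb')
j=25 s[j]='b': k: 2→1; π[25]=2 (border 'bb')
j=26 s[j]='b': k: 2→1; π[26]=2 (border 'bb')
j=27 s[j]='b': k: 2→1; π[27]=2 (border 'bb')
j=28 s[j]='a': π[28]=3 (border 'bba')
j=29 s[j]='a': k: 3→0; π[29]=0 (border '')
j=30 s[j]='b': π[30]=1 (border 'b')
j=31 s[j]='a': k: 1→0; π[31]=0 (border '')
j=32 s[j]='b': π[32]=1 (border 'b')
j=33 s[j]='a': k: 1→0; π[33]=0 (border '')

[0, 1, 0, 1, 2, 3, 0, 1, 2, 2, 2, 3, 4, 5, 2, 3, 0, 1, 0, 0, 0, 0, 0, 1, 2, 2, 2, 2, 3, 0, 1, 0, 1, 0]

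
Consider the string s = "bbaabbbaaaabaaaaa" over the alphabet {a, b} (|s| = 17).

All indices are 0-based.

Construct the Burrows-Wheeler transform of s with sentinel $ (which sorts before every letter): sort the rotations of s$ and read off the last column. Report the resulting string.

aaaaabbaabaaabbb$a

rank  rotation            last
    0  $bbaabbbaaaabaaaaa  a
    1  a$bbaabbbaaaabaaaa  a
    2  aa$bbaabbbaaaabaaa  a
    3  aaa$bbaabbbaaaabaa  a
    4  aaaa$bbaabbbaaaaba  a
    5  aaaaa$bbaabbbaaaab  b
    6  aaaabaaaaa$bbaabbb  b
    7  aaabaaaaa$bbaabbba  a
    8  aabaaaaa$bbaabbbaa  a
    9  aabbbaaaabaaaaa$bb  b
   10  abaaaaa$bbaabbbaaa  a
   11  abbbaaaabaaaaa$bba  a
   12  baaaaa$bbaabbbaaaa  a
   13  baaaabaaaaa$bbaabb  b
   14  baabbbaaaabaaaaa$b  b
   15  bbaaaabaaaaa$bbaab  b
   16  bbaabbbaaaabaaaaa$  $
   17  bbbaaaabaaaaa$bbaa  a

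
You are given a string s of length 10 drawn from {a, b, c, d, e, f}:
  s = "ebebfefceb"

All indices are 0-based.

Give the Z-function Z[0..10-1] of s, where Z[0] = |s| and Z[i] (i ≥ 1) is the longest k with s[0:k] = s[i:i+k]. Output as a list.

[10, 0, 2, 0, 0, 1, 0, 0, 2, 0]

Z[0]=10
i=1: i≥r, start 0; Z[1]=0
i=2: i≥r, start 0; Z[2]=2 grow→box=[2,4)
i=3: min(r-i=1, Z[1]=0)=0; Z[3]=0
i=4: i≥r, start 0; Z[4]=0
i=5: i≥r, start 0; Z[5]=1 grow→box=[5,6)
i=6: i≥r, start 0; Z[6]=0
i=7: i≥r, start 0; Z[7]=0
i=8: i≥r, start 0; Z[8]=2 grow→box=[8,10)
i=9: min(r-i=1, Z[1]=0)=0; Z[9]=0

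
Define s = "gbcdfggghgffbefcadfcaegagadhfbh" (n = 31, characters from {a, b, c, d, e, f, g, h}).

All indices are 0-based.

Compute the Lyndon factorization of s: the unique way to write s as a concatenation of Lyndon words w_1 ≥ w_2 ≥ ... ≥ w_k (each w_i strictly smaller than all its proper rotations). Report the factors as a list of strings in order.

emit factor 1: 'g' (i=0, period=1)
emit factor 2: 'bcdfggghgffbefc' (i=1, period=15)
emit factor 3: 'adfcaegagadhfbh' (i=16, period=15)

["g", "bcdfggghgffbefc", "adfcaegagadhfbh"]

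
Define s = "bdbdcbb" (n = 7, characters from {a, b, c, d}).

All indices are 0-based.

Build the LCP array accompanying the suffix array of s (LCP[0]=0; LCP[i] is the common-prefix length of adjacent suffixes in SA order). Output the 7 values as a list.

rank | idx | suffix
   0 |   6 | b
   1 |   5 | bb
   2 |   0 | bdbdcbb
   3 |   2 | bdcbb
   4 |   4 | cbb
   5 |   1 | dbdcbb
   6 |   3 | dcbb

SA = [6, 5, 0, 2, 4, 1, 3]
i: (SA[i-1],SA[i]) lcp shared
  1: (6,5) 1 'b'
  2: (5,0) 1 'b'
  3: (0,2) 2 'bd'
  4: (2,4) 0 ''
  5: (4,1) 0 ''
  6: (1,3) 1 'd'

[0, 1, 1, 2, 0, 0, 1]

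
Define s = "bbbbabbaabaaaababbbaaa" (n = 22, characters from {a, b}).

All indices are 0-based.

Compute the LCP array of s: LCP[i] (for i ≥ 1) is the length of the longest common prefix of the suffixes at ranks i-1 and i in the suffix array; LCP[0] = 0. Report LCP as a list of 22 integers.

[0, 1, 2, 3, 3, 2, 4, 1, 3, 2, 3, 0, 4, 3, 2, 4, 1, 4, 3, 2, 4, 3]

rank→(start, suffix):
  0 → (21, 'a')
  1 → (20, 'aa')
  2 → (19, 'aaa')
  3 → (10, 'aaaababbbaaa')
  4 → (11, 'aaababbbaaa')
  5 → (7, 'aabaaaababbbaaa')
  6 → (12, 'aababbbaaa')
  7 → (8, 'abaaaababbbaaa')
  8 → (13, 'ababbbaaa')
  9 → (4, 'abbaabaaaababbbaaa')
  10 → (15, 'abbbaaa')
  11 → (18, 'baaa')
  12 → (9, 'baaaababbbaaa')
  13 → (6, 'baabaaaababbbaaa')
  14 → (3, 'babbaabaaaababbbaaa')
  15 → (14, 'babbbaaa')
  16 → (17, 'bbaaa')
  17 → (5, 'bbaabaaaababbbaaa')
  18 → (2, 'bbabbaabaaaababbbaaa')
  19 → (16, 'bbbaaa')
  20 → (1, 'bbbabbaabaaaababbbaaa')
  21 → (0, 'bbbbabbaabaaaababbbaaa')

SA = [21, 20, 19, 10, 11, 7, 12, 8, 13, 4, 15, 18, 9, 6, 3, 14, 17, 5, 2, 16, 1, 0]
rank  pair      lcp
   1  s[21:],s[20:]  1  'a'
   2  s[20:],s[19:]  2  'aa'
   3  s[19:],s[10:]  3  'aaa'
   4  s[10:],s[11:]  3  'aaa'
   5  s[11:],s[7:]  2  'aa'
   6  s[7:],s[12:]  4  'aaba'
   7  s[12:],s[8:]  1  'a'
   8  s[8:],s[13:]  3  'aba'
   9  s[13:],s[4:]  2  'ab'
  10  s[4:],s[15:]  3  'abb'
  11  s[15:],s[18:]  0  ''
  12  s[18:],s[9:]  4  'baaa'
  13  s[9:],s[6:]  3  'baa'
  14  s[6:],s[3:]  2  'ba'
  15  s[3:],s[14:]  4  'babb'
  16  s[14:],s[17:]  1  'b'
  17  s[17:],s[5:]  4  'bbaa'
  18  s[5:],s[2:]  3  'bba'
  19  s[2:],s[16:]  2  'bb'
  20  s[16:],s[1:]  4  'bbba'
  21  s[1:],s[0:]  3  'bbb'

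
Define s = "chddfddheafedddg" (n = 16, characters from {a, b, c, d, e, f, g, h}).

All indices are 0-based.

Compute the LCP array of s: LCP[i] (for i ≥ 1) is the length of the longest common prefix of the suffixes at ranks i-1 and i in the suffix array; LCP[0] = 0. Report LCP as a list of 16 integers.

rank | idx | suffix
   0 |   9 | afedddg
   1 |   0 | chddfddheafedddg
   2 |  12 | dddg
   3 |   2 | ddfddheafedddg
   4 |  13 | ddg
   5 |   5 | ddheafedddg
   6 |   3 | dfddheafedddg
   7 |  14 | dg
   8 |   6 | dheafedddg
   9 |   8 | eafedddg
  10 |  11 | edddg
  11 |   4 | fddheafedddg
  12 |  10 | fedddg
  13 |  15 | g
  14 |   1 | hddfddheafedddg
  15 |   7 | heafedddg

SA = [9, 0, 12, 2, 13, 5, 3, 14, 6, 8, 11, 4, 10, 15, 1, 7]
rank  pair      lcp
   1  s[9:],s[0:]  0  ''
   2  s[0:],s[12:]  0  ''
   3  s[12:],s[2:]  2  'dd'
   4  s[2:],s[13:]  2  'dd'
   5  s[13:],s[5:]  2  'dd'
   6  s[5:],s[3:]  1  'd'
   7  s[3:],s[14:]  1  'd'
   8  s[14:],s[6:]  1  'd'
   9  s[6:],s[8:]  0  ''
  10  s[8:],s[11:]  1  'e'
  11  s[11:],s[4:]  0  ''
  12  s[4:],s[10:]  1  'f'
  13  s[10:],s[15:]  0  ''
  14  s[15:],s[1:]  0  ''
  15  s[1:],s[7:]  1  'h'

[0, 0, 0, 2, 2, 2, 1, 1, 1, 0, 1, 0, 1, 0, 0, 1]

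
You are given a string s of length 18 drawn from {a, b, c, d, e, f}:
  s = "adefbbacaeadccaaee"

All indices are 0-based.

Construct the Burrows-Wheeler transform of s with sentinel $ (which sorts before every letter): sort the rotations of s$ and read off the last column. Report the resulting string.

rank  rotation             last
    0  $adefbbacaeadccaaee  e
    1  aaee$adefbbacaeadcc  c
    2  acaeadccaaee$adefbb  b
    3  adccaaee$adefbbacae  e
    4  adefbbacaeadccaaee$  $
    5  aeadccaaee$adefbbac  c
    6  aee$adefbbacaeadcca  a
    7  bacaeadccaaee$adefb  b
    8  bbacaeadccaaee$adef  f
    9  caaee$adefbbacaeadc  c
   10  caeadccaaee$adefbba  a
   11  ccaaee$adefbbacaead  d
   12  dccaaee$adefbbacaea  a
   13  defbbacaeadccaaee$a  a
   14  e$adefbbacaeadccaae  e
   15  eadccaaee$adefbbaca  a
   16  ee$adefbbacaeadccaa  a
   17  efbbacaeadccaaee$ad  d
   18  fbbacaeadccaaee$ade  e

ecbe$cabfcadaaeaade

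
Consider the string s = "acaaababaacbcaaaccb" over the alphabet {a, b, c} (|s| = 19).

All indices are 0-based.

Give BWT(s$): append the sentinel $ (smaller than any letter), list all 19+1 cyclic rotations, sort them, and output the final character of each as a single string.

bccababa$aacaacabcaa

rank  rotation              last
    0  $acaaababaacbcaaaccb  b
    1  aaababaacbcaaaccb$ac  c
    2  aaaccb$acaaababaacbc  c
    3  aababaacbcaaaccb$aca  a
    4  aacbcaaaccb$acaaabab  b
    5  aaccb$acaaababaacbca  a
    6  abaacbcaaaccb$acaaab  b
    7  ababaacbcaaaccb$acaa  a
    8  acaaababaacbcaaaccb$  $
    9  acbcaaaccb$acaaababa  a
   10  accb$acaaababaacbcaa  a
   11  b$acaaababaacbcaaacc  c
   12  baacbcaaaccb$acaaaba  a
   13  babaacbcaaaccb$acaaa  a
   14  bcaaaccb$acaaababaac  c
   15  caaababaacbcaaaccb$a  a
   16  caaaccb$acaaababaacb  b
   17  cb$acaaababaacbcaaac  c
   18  cbcaaaccb$acaaababaa  a
   19  ccb$acaaababaacbcaaa  a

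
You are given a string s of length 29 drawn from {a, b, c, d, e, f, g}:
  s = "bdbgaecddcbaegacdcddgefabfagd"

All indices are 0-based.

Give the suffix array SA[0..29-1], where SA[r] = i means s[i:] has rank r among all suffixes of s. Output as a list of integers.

[23, 14, 4, 11, 26, 10, 0, 24, 2, 9, 15, 6, 17, 28, 1, 8, 16, 7, 18, 19, 5, 21, 12, 22, 25, 13, 3, 27, 20]

rank | idx | suffix
   0 |  23 | abfagd
   1 |  14 | acdcddgefabfagd
   2 |   4 | aecddcbaegacdcddgefabfagd
   3 |  11 | aegacdcddgefabfagd
   4 |  26 | agd
   5 |  10 | baegacdcddgefabfagd
   6 |   0 | bdbgaecddcbaegacdcddgefabfagd
   7 |  24 | bfagd
   8 |   2 | bgaecddcbaegacdcddgefabfagd
   9 |   9 | cbaegacdcddgefabfagd
  10 |  15 | cdcddgefabfagd
  11 |   6 | cddcbaegacdcddgefabfagd
  12 |  17 | cddgefabfagd
  13 |  28 | d
  14 |   1 | dbgaecddcbaegacdcddgefabfagd
  15 |   8 | dcbaegacdcddgefabfagd
  16 |  16 | dcddgefabfagd
  17 |   7 | ddcbaegacdcddgefabfagd
  18 |  18 | ddgefabfagd
  19 |  19 | dgefabfagd
  20 |   5 | ecddcbaegacdcddgefabfagd
  21 |  21 | efabfagd
  22 |  12 | egacdcddgefabfagd
  23 |  22 | fabfagd
  24 |  25 | fagd
  25 |  13 | gacdcddgefabfagd
  26 |   3 | gaecddcbaegacdcddgefabfagd
  27 |  27 | gd
  28 |  20 | gefabfagd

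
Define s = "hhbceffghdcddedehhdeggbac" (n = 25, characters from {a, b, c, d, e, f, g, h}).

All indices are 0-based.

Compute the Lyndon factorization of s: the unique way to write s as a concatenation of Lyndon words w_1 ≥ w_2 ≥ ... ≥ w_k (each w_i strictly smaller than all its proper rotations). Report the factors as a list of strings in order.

["h", "h", "bceffghdcddedehhdegg", "b", "ac"]

emit factor 1: 'h' (i=0, period=1)
emit factor 2: 'h' (i=1, period=1)
emit factor 3: 'bceffghdcddedehhdegg' (i=2, period=20)
emit factor 4: 'b' (i=22, period=1)
emit factor 5: 'ac' (i=23, period=2)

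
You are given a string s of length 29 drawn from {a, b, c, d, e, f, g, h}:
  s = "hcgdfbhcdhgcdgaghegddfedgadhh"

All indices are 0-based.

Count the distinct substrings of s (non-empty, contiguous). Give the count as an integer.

sorted suffixes:
  #0 SA[0]=25  'adhh'
  #1 SA[1]=14  'aghegddfedgadhh'
  #2 SA[2]=5  'bhcdhgcdgaghegddfedgadhh'
  #3 SA[3]=11  'cdgaghegddfedgadhh'
  #4 SA[4]=7  'cdhgcdgaghegddfedgadhh'
  #5 SA[5]=1  'cgdfbhcdhgcdgaghegddfedgadhh'
  #6 SA[6]=19  'ddfedgadhh'
  #7 SA[7]=3  'dfbhcdhgcdgaghegddfedgadhh'
  #8 SA[8]=20  'dfedgadhh'
  #9 SA[9]=23  'dgadhh'
  #10 SA[10]=12  'dgaghegddfedgadhh'
  #11 SA[11]=8  'dhgcdgaghegddfedgadhh'
  #12 SA[12]=26  'dhh'
  #13 SA[13]=22  'edgadhh'
  #14 SA[14]=17  'egddfedgadhh'
  #15 SA[15]=4  'fbhcdhgcdgaghegddfedgadhh'
  #16 SA[16]=21  'fedgadhh'
  #17 SA[17]=24  'gadhh'
  #18 SA[18]=13  'gaghegddfedgadhh'
  #19 SA[19]=10  'gcdgaghegddfedgadhh'
  #20 SA[20]=18  'gddfedgadhh'
  #21 SA[21]=2  'gdfbhcdhgcdgaghegddfedgadhh'
  #22 SA[22]=15  'ghegddfedgadhh'
  #23 SA[23]=28  'h'
  #24 SA[24]=6  'hcdhgcdgaghegddfedgadhh'
  #25 SA[25]=0  'hcgdfbhcdhgcdgaghegddfedgadhh'
  #26 SA[26]=16  'hegddfedgadhh'
  #27 SA[27]=9  'hgcdgaghegddfedgadhh'
  #28 SA[28]=27  'hh'

SA = [25, 14, 5, 11, 7, 1, 19, 3, 20, 23, 12, 8, 26, 22, 17, 4, 21, 24, 13, 10, 18, 2, 15, 28, 6, 0, 16, 9, 27]
i: (SA[i-1],SA[i]) lcp shared
  1: (25,14) 1 'a'
  2: (14,5) 0 ''
  3: (5,11) 0 ''
  4: (11,7) 2 'cd'
  5: (7,1) 1 'c'
  6: (1,19) 0 ''
  7: (19,3) 1 'd'
  8: (3,20) 2 'df'
  9: (20,23) 1 'd'
  10: (23,12) 3 'dga'
  11: (12,8) 1 'd'
  12: (8,26) 2 'dh'
  13: (26,22) 0 ''
  14: (22,17) 1 'e'
  15: (17,4) 0 ''
  16: (4,21) 1 'f'
  17: (21,24) 0 ''
  18: (24,13) 2 'ga'
  19: (13,10) 1 'g'
  20: (10,18) 1 'g'
  21: (18,2) 2 'gd'
  22: (2,15) 1 'g'
  23: (15,28) 0 ''
  24: (28,6) 1 'h'
  25: (6,0) 2 'hc'
  26: (0,16) 1 'h'
  27: (16,9) 1 'h'
  28: (9,27) 1 'h'

n(n+1)/2 = 29·30/2 = 435
Σ LCP = 0 + 1 + 0 + 0 + 2 + 1 + 0 + 1 + 2 + 1 + 3 + 1 + 2 + 0 + 1 + 0 + 1 + 0 + 2 + 1 + 1 + 2 + 1 + 0 + 1 + 2 + 1 + 1 + 1 = 29
distinct = 435 − 29 = 406

406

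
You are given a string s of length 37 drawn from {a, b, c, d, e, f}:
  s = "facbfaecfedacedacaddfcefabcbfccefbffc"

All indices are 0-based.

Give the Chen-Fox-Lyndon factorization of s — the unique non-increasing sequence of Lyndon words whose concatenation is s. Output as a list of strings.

emit factor 1: 'f' (i=0, period=1)
emit factor 2: 'acbfaecfedaced' (i=1, period=14)
emit factor 3: 'acaddfcef' (i=15, period=9)
emit factor 4: 'abcbfccefbffc' (i=24, period=13)

["f", "acbfaecfedaced", "acaddfcef", "abcbfccefbffc"]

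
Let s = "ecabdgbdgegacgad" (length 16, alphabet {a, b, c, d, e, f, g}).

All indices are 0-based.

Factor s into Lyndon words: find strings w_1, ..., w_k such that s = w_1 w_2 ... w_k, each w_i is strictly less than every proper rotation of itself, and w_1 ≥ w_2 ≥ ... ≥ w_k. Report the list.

emit factor 1: 'e' (i=0, period=1)
emit factor 2: 'c' (i=1, period=1)
emit factor 3: 'abdgbdgegacgad' (i=2, period=14)

["e", "c", "abdgbdgegacgad"]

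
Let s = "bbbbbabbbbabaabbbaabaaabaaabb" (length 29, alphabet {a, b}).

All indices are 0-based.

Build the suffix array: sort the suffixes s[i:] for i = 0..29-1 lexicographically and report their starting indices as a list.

rank | idx | suffix
   0 |  20 | aaabaaabb
   1 |  24 | aaabb
   2 |  17 | aabaaabaaabb
   3 |  21 | aabaaabb
   4 |  25 | aabb
   5 |  12 | aabbbaabaaabaaabb
   6 |  18 | abaaabaaabb
   7 |  22 | abaaabb
   8 |  10 | abaabbbaabaaabaaabb
   9 |  26 | abb
  10 |  13 | abbbaabaaabaaabb
  11 |   5 | abbbbabaabbbaabaaabaaabb
  12 |  28 | b
  13 |  19 | baaabaaabb
  14 |  23 | baaabb
  15 |  16 | baabaaabaaabb
  16 |  11 | baabbbaabaaabaaabb
  17 |   9 | babaabbbaabaaabaaabb
  18 |   4 | babbbbabaabbbaabaaabaaabb
  19 |  27 | bb
  20 |  15 | bbaabaaabaaabb
  21 |   8 | bbabaabbbaabaaabaaabb
  22 |   3 | bbabbbbabaabbbaabaaabaaabb
  23 |  14 | bbbaabaaabaaabb
  24 |   7 | bbbabaabbbaabaaabaaabb
  25 |   2 | bbbabbbbabaabbbaabaaabaaabb
  26 |   6 | bbbbabaabbbaabaaabaaabb
  27 |   1 | bbbbabbbbabaabbbaabaaabaaabb
  28 |   0 | bbbbbabbbbabaabbbaabaaabaaabb

[20, 24, 17, 21, 25, 12, 18, 22, 10, 26, 13, 5, 28, 19, 23, 16, 11, 9, 4, 27, 15, 8, 3, 14, 7, 2, 6, 1, 0]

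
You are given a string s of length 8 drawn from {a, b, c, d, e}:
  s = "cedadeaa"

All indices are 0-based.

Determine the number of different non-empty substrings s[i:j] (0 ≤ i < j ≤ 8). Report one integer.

rank | idx | suffix
   0 |   7 | a
   1 |   6 | aa
   2 |   3 | adeaa
   3 |   0 | cedadeaa
   4 |   2 | dadeaa
   5 |   4 | deaa
   6 |   5 | eaa
   7 |   1 | edadeaa

SA = [7, 6, 3, 0, 2, 4, 5, 1]
rank  pair      lcp
   1  s[7:],s[6:]  1  'a'
   2  s[6:],s[3:]  1  'a'
   3  s[3:],s[0:]  0  ''
   4  s[0:],s[2:]  0  ''
   5  s[2:],s[4:]  1  'd'
   6  s[4:],s[5:]  0  ''
   7  s[5:],s[1:]  1  'e'

n(n+1)/2 = 8·9/2 = 36
Σ LCP = 0 + 1 + 1 + 0 + 0 + 1 + 0 + 1 = 4
distinct = 36 − 4 = 32

32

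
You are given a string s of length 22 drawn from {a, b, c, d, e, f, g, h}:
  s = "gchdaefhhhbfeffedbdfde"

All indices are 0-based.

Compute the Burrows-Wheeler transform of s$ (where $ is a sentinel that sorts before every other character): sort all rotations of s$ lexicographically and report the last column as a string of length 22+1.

rank  rotation                 last
    0  $gchdaefhhhbfeffedbdfde  e
    1  aefhhhbfeffedbdfde$gchd  d
    2  bdfde$gchdaefhhhbfeffed  d
    3  bfeffedbdfde$gchdaefhhh  h
    4  chdaefhhhbfeffedbdfde$g  g
    5  daefhhhbfeffedbdfde$gch  h
    6  dbdfde$gchdaefhhhbfeffe  e
    7  de$gchdaefhhhbfeffedbdf  f
    8  dfde$gchdaefhhhbfeffedb  b
    9  e$gchdaefhhhbfeffedbdfd  d
   10  edbdfde$gchdaefhhhbfeff  f
   11  effedbdfde$gchdaefhhhbf  f
   12  efhhhbfeffedbdfde$gchda  a
   13  fde$gchdaefhhhbfeffedbd  d
   14  fedbdfde$gchdaefhhhbfef  f
   15  feffedbdfde$gchdaefhhhb  b
   16  ffedbdfde$gchdaefhhhbfe  e
   17  fhhhbfeffedbdfde$gchdae  e
   18  gchdaefhhhbfeffedbdfde$  $
   19  hbfeffedbdfde$gchdaefhh  h
   20  hdaefhhhbfeffedbdfde$gc  c
   21  hhbfeffedbdfde$gchdaefh  h
   22  hhhbfeffedbdfde$gchdaef  f

eddhghefbdffadfbee$hchf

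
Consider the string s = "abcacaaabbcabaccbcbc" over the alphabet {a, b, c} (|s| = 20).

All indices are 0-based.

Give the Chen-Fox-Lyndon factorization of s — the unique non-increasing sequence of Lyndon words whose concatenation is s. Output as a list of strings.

emit factor 1: 'abcac' (i=0, period=5)
emit factor 2: 'aaabbcabaccbcbc' (i=5, period=15)

["abcac", "aaabbcabaccbcbc"]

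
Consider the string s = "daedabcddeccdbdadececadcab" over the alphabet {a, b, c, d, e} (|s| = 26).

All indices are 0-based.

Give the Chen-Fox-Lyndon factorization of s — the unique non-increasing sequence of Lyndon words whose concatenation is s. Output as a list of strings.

["d", "aed", "abcddeccdbdadececadc", "ab"]

emit factor 1: 'd' (i=0, period=1)
emit factor 2: 'aed' (i=1, period=3)
emit factor 3: 'abcddeccdbdadececadc' (i=4, period=20)
emit factor 4: 'ab' (i=24, period=2)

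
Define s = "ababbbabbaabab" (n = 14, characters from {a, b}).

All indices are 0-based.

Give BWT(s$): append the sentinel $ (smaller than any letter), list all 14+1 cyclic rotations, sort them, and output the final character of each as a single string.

bbba$bbababaaba

rank  rotation         last
    0  $ababbbabbaabab  b
    1  aabab$ababbbabb  b
    2  ab$ababbbabbaab  b
    3  abab$ababbbabba  a
    4  ababbbabbaabab$  $
    5  abbaabab$ababbb  b
    6  abbbabbaabab$ab  b
    7  b$ababbbabbaaba  a
    8  baabab$ababbbab  b
    9  bab$ababbbabbaa  a
   10  babbaabab$ababb  b
   11  babbbabbaabab$a  a
   12  bbaabab$ababbba  a
   13  bbabbaabab$abab  b
   14  bbbabbaabab$aba  a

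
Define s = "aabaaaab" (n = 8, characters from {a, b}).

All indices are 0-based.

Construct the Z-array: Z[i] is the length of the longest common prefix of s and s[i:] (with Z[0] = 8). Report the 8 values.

[8, 1, 0, 2, 2, 3, 1, 0]

Z[0]=8
i=1: outside box; Z[1]=1 scan→box=[1,2)
i=2: outside box; Z[2]=0
i=3: outside box; Z[3]=2 scan→box=[3,5)
i=4: min(r-i=1, Z[1]=1)=1; Z[4]=2 scan→box=[4,6)
i=5: min(r-i=1, Z[1]=1)=1; Z[5]=3 scan→box=[5,8)
i=6: min(r-i=2, Z[1]=1)=1; Z[6]=1
i=7: min(r-i=1, Z[2]=0)=0; Z[7]=0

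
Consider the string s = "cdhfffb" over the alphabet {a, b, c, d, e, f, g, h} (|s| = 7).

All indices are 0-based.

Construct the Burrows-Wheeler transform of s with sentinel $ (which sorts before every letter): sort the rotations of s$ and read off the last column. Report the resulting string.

rank  rotation  last
    0  $cdhfffb  b
    1  b$cdhfff  f
    2  cdhfffb$  $
    3  dhfffb$c  c
    4  fb$cdhff  f
    5  ffb$cdhf  f
    6  fffb$cdh  h
    7  hfffb$cd  d

bf$cffhd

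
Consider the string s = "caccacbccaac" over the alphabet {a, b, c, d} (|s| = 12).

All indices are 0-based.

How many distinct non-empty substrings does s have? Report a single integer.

62

sorted suffixes:
  #0 SA[0]=9  'aac'
  #1 SA[1]=10  'ac'
  #2 SA[2]=4  'acbccaac'
  #3 SA[3]=1  'accacbccaac'
  #4 SA[4]=6  'bccaac'
  #5 SA[5]=11  'c'
  #6 SA[6]=8  'caac'
  #7 SA[7]=3  'cacbccaac'
  #8 SA[8]=0  'caccacbccaac'
  #9 SA[9]=5  'cbccaac'
  #10 SA[10]=7  'ccaac'
  #11 SA[11]=2  'ccacbccaac'

SA = [9, 10, 4, 1, 6, 11, 8, 3, 0, 5, 7, 2]
i: (SA[i-1],SA[i]) lcp shared
  1: (9,10) 1 'a'
  2: (10,4) 2 'ac'
  3: (4,1) 2 'ac'
  4: (1,6) 0 ''
  5: (6,11) 0 ''
  6: (11,8) 1 'c'
  7: (8,3) 2 'ca'
  8: (3,0) 3 'cac'
  9: (0,5) 1 'c'
  10: (5,7) 1 'c'
  11: (7,2) 3 'cca'

n(n+1)/2 = 12·13/2 = 78
Σ LCP = 0 + 1 + 2 + 2 + 0 + 0 + 1 + 2 + 3 + 1 + 1 + 3 = 16
distinct = 78 − 16 = 62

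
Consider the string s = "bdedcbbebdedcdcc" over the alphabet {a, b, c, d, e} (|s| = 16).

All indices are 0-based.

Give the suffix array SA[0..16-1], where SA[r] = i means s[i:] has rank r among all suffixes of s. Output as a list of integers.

[5, 0, 8, 6, 15, 4, 14, 12, 3, 13, 11, 1, 9, 7, 2, 10]

rank→(start, suffix):
  0 → (5, 'bbebdedcdcc')
  1 → (0, 'bdedcbbebdedcdcc')
  2 → (8, 'bdedcdcc')
  3 → (6, 'bebdedcdcc')
  4 → (15, 'c')
  5 → (4, 'cbbebdedcdcc')
  6 → (14, 'cc')
  7 → (12, 'cdcc')
  8 → (3, 'dcbbebdedcdcc')
  9 → (13, 'dcc')
  10 → (11, 'dcdcc')
  11 → (1, 'dedcbbebdedcdcc')
  12 → (9, 'dedcdcc')
  13 → (7, 'ebdedcdcc')
  14 → (2, 'edcbbebdedcdcc')
  15 → (10, 'edcdcc')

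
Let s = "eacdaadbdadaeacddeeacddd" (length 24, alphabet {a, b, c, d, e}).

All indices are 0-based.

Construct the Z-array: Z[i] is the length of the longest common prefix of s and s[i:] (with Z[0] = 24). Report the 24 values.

[24, 0, 0, 0, 0, 0, 0, 0, 0, 0, 0, 0, 4, 0, 0, 0, 0, 1, 4, 0, 0, 0, 0, 0]

Z[0]=24
i=1: i≥r, start 0; Z[1]=0
i=2: i≥r, start 0; Z[2]=0
i=3: i≥r, start 0; Z[3]=0
i=4: i≥r, start 0; Z[4]=0
i=5: i≥r, start 0; Z[5]=0
i=6: i≥r, start 0; Z[6]=0
i=7: i≥r, start 0; Z[7]=0
i=8: i≥r, start 0; Z[8]=0
i=9: i≥r, start 0; Z[9]=0
i=10: i≥r, start 0; Z[10]=0
i=11: i≥r, start 0; Z[11]=0
i=12: i≥r, start 0; Z[12]=4 grow→box=[12,16)
i=13: min(r-i=3, Z[1]=0)=0; Z[13]=0
i=14: min(r-i=2, Z[2]=0)=0; Z[14]=0
i=15: min(r-i=1, Z[3]=0)=0; Z[15]=0
i=16: i≥r, start 0; Z[16]=0
i=17: i≥r, start 0; Z[17]=1 grow→box=[17,18)
i=18: i≥r, start 0; Z[18]=4 grow→box=[18,22)
i=19: min(r-i=3, Z[1]=0)=0; Z[19]=0
i=20: min(r-i=2, Z[2]=0)=0; Z[20]=0
i=21: min(r-i=1, Z[3]=0)=0; Z[21]=0
i=22: i≥r, start 0; Z[22]=0
i=23: i≥r, start 0; Z[23]=0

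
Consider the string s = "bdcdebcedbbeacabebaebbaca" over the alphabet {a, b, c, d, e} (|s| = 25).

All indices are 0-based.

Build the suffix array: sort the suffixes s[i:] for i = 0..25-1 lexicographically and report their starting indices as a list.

[24, 14, 22, 12, 18, 21, 17, 20, 9, 5, 0, 10, 15, 23, 13, 2, 6, 8, 1, 3, 11, 16, 19, 4, 7]

rank→(start, suffix):
  0 → (24, 'a')
  1 → (14, 'abebaebbaca')
  2 → (22, 'aca')
  3 → (12, 'acabebaebbaca')
  4 → (18, 'aebbaca')
  5 → (21, 'baca')
  6 → (17, 'baebbaca')
  7 → (20, 'bbaca')
  8 → (9, 'bbeacabebaebbaca')
  9 → (5, 'bcedbbeacabebaebbaca')
  10 → (0, 'bdcdebcedbbeacabebaebbaca')
  11 → (10, 'beacabebaebbaca')
  12 → (15, 'bebaebbaca')
  13 → (23, 'ca')
  14 → (13, 'cabebaebbaca')
  15 → (2, 'cdebcedbbeacabebaebbaca')
  16 → (6, 'cedbbeacabebaebbaca')
  17 → (8, 'dbbeacabebaebbaca')
  18 → (1, 'dcdebcedbbeacabebaebbaca')
  19 → (3, 'debcedbbeacabebaebbaca')
  20 → (11, 'eacabebaebbaca')
  21 → (16, 'ebaebbaca')
  22 → (19, 'ebbaca')
  23 → (4, 'ebcedbbeacabebaebbaca')
  24 → (7, 'edbbeacabebaebbaca')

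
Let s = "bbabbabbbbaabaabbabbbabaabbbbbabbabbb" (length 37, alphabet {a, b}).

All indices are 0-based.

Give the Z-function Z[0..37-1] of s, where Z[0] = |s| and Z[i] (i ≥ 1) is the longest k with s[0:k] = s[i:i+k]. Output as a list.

Z[0]=37
i=1: outside box; Z[1]=1 extend→box=[1,2)
i=2: outside box; Z[2]=0
i=3: outside box; Z[3]=5 extend→box=[3,8)
i=4: min(r-i=4, Z[1]=1)=1; Z[4]=1
i=5: min(r-i=3, Z[2]=0)=0; Z[5]=0
i=6: min(r-i=2, Z[3]=5)=2; Z[6]=2
i=7: min(r-i=1, Z[4]=1)=1; Z[7]=2 extend→box=[7,9)
i=8: min(r-i=1, Z[1]=1)=1; Z[8]=3 extend→box=[8,11)
i=9: min(r-i=2, Z[1]=1)=1; Z[9]=1
i=10: min(r-i=1, Z[2]=0)=0; Z[10]=0
i=11: outside box; Z[11]=0
i=12: outside box; Z[12]=1 extend→box=[12,13)
i=13: outside box; Z[13]=0
i=14: outside box; Z[14]=0
i=15: outside box; Z[15]=5 extend→box=[15,20)
i=16: min(r-i=4, Z[1]=1)=1; Z[16]=1
i=17: min(r-i=3, Z[2]=0)=0; Z[17]=0
i=18: min(r-i=2, Z[3]=5)=2; Z[18]=2
i=19: min(r-i=1, Z[4]=1)=1; Z[19]=4 extend→box=[19,23)
i=20: min(r-i=3, Z[1]=1)=1; Z[20]=1
i=21: min(r-i=2, Z[2]=0)=0; Z[21]=0
i=22: min(r-i=1, Z[3]=5)=1; Z[22]=1
i=23: outside box; Z[23]=0
i=24: outside box; Z[24]=0
i=25: outside box; Z[25]=2 extend→box=[25,27)
i=26: min(r-i=1, Z[1]=1)=1; Z[26]=2 extend→box=[26,28)
i=27: min(r-i=1, Z[1]=1)=1; Z[27]=2 extend→box=[27,29)
i=28: min(r-i=1, Z[1]=1)=1; Z[28]=9 extend→box=[28,37)
i=29: min(r-i=8, Z[1]=1)=1; Z[29]=1
i=30: min(r-i=7, Z[2]=0)=0; Z[30]=0
i=31: min(r-i=6, Z[3]=5)=5; Z[31]=5
i=32: min(r-i=5, Z[4]=1)=1; Z[32]=1
i=33: min(r-i=4, Z[5]=0)=0; Z[33]=0
i=34: min(r-i=3, Z[6]=2)=2; Z[34]=2
i=35: min(r-i=2, Z[7]=2)=2; Z[35]=2
i=36: min(r-i=1, Z[8]=3)=1; Z[36]=1

[37, 1, 0, 5, 1, 0, 2, 2, 3, 1, 0, 0, 1, 0, 0, 5, 1, 0, 2, 4, 1, 0, 1, 0, 0, 2, 2, 2, 9, 1, 0, 5, 1, 0, 2, 2, 1]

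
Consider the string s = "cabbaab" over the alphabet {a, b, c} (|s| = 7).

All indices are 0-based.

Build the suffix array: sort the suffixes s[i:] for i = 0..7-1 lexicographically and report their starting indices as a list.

sorted suffixes:
  #0 SA[0]=4  'aab'
  #1 SA[1]=5  'ab'
  #2 SA[2]=1  'abbaab'
  #3 SA[3]=6  'b'
  #4 SA[4]=3  'baab'
  #5 SA[5]=2  'bbaab'
  #6 SA[6]=0  'cabbaab'

[4, 5, 1, 6, 3, 2, 0]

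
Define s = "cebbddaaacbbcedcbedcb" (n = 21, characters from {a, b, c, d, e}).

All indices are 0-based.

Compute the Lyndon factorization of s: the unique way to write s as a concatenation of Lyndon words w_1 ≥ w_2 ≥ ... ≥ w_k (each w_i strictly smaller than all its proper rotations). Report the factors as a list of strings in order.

["ce", "bbdd", "aaacbbcedcbedcb"]

emit factor 1: 'ce' (i=0, period=2)
emit factor 2: 'bbdd' (i=2, period=4)
emit factor 3: 'aaacbbcedcbedcb' (i=6, period=15)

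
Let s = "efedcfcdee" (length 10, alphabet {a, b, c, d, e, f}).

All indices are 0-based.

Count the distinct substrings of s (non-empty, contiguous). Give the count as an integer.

49

rank | idx | suffix
   0 |   6 | cdee
   1 |   4 | cfcdee
   2 |   3 | dcfcdee
   3 |   7 | dee
   4 |   9 | e
   5 |   2 | edcfcdee
   6 |   8 | ee
   7 |   0 | efedcfcdee
   8 |   5 | fcdee
   9 |   1 | fedcfcdee

SA = [6, 4, 3, 7, 9, 2, 8, 0, 5, 1]
[i] adj suffixes → lcp
  [1] 6/4 → 1 ('c')
  [2] 4/3 → 0 ('')
  [3] 3/7 → 1 ('d')
  [4] 7/9 → 0 ('')
  [5] 9/2 → 1 ('e')
  [6] 2/8 → 1 ('e')
  [7] 8/0 → 1 ('e')
  [8] 0/5 → 0 ('')
  [9] 5/1 → 1 ('f')

n(n+1)/2 = 10·11/2 = 55
Σ LCP = 0 + 1 + 0 + 1 + 0 + 1 + 1 + 1 + 0 + 1 = 6
distinct = 55 − 6 = 49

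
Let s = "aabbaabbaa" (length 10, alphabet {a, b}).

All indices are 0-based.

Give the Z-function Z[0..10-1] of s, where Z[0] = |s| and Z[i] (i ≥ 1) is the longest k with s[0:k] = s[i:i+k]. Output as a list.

Z[0]=10
i=1: i≥r, start 0; Z[1]=1 scan→box=[1,2)
i=2: i≥r, start 0; Z[2]=0
i=3: i≥r, start 0; Z[3]=0
i=4: i≥r, start 0; Z[4]=6 scan→box=[4,10)
i=5: min(r-i=5, Z[1]=1)=1; Z[5]=1
i=6: min(r-i=4, Z[2]=0)=0; Z[6]=0
i=7: min(r-i=3, Z[3]=0)=0; Z[7]=0
i=8: min(r-i=2, Z[4]=6)=2; Z[8]=2
i=9: min(r-i=1, Z[5]=1)=1; Z[9]=1

[10, 1, 0, 0, 6, 1, 0, 0, 2, 1]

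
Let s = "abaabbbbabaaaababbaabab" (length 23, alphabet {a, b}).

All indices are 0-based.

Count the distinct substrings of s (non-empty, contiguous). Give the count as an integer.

rank | idx | suffix
   0 |  10 | aaaababbaabab
   1 |  11 | aaababbaabab
   2 |  18 | aabab
   3 |  12 | aababbaabab
   4 |   2 | aabbbbabaaaababbaabab
   5 |  21 | ab
   6 |   8 | abaaaababbaabab
   7 |   0 | abaabbbbabaaaababbaabab
   8 |  19 | abab
   9 |  13 | ababbaabab
  10 |  15 | abbaabab
  11 |   3 | abbbbabaaaababbaabab
  12 |  22 | b
  13 |   9 | baaaababbaabab
  14 |  17 | baabab
  15 |   1 | baabbbbabaaaababbaabab
  16 |  20 | bab
  17 |   7 | babaaaababbaabab
  18 |  14 | babbaabab
  19 |  16 | bbaabab
  20 |   6 | bbabaaaababbaabab
  21 |   5 | bbbabaaaababbaabab
  22 |   4 | bbbbabaaaababbaabab

SA = [10, 11, 18, 12, 2, 21, 8, 0, 19, 13, 15, 3, 22, 9, 17, 1, 20, 7, 14, 16, 6, 5, 4]
[i] adj suffixes → lcp
  [1] 10/11 → 3 ('aaa')
  [2] 11/18 → 2 ('aa')
  [3] 18/12 → 5 ('aabab')
  [4] 12/2 → 3 ('aab')
  [5] 2/21 → 1 ('a')
  [6] 21/8 → 2 ('ab')
  [7] 8/0 → 4 ('abaa')
  [8] 0/19 → 3 ('aba')
  [9] 19/13 → 4 ('abab')
  [10] 13/15 → 2 ('ab')
  [11] 15/3 → 3 ('abb')
  [12] 3/22 → 0 ('')
  [13] 22/9 → 1 ('b')
  [14] 9/17 → 3 ('baa')
  [15] 17/1 → 4 ('baab')
  [16] 1/20 → 2 ('ba')
  [17] 20/7 → 3 ('bab')
  [18] 7/14 → 3 ('bab')
  [19] 14/16 → 1 ('b')
  [20] 16/6 → 3 ('bba')
  [21] 6/5 → 2 ('bb')
  [22] 5/4 → 3 ('bbb')

n(n+1)/2 = 23·24/2 = 276
Σ LCP = 0 + 3 + 2 + 5 + 3 + 1 + 2 + 4 + 3 + 4 + 2 + 3 + 0 + 1 + 3 + 4 + 2 + 3 + 3 + 1 + 3 + 2 + 3 = 57
distinct = 276 − 57 = 219

219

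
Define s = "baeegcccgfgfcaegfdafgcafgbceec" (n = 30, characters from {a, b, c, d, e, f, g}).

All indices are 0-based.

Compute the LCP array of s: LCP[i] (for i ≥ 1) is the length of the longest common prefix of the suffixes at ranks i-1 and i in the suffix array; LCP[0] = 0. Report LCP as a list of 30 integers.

rank | idx | suffix
   0 |   1 | aeegcccgfgfcaegfdafgcafgbceec
   1 |  13 | aegfdafgcafgbceec
   2 |  22 | afgbceec
   3 |  18 | afgcafgbceec
   4 |   0 | baeegcccgfgfcaegfdafgcafgbceec
   5 |  25 | bceec
   6 |  29 | c
   7 |  12 | caegfdafgcafgbceec
   8 |  21 | cafgbceec
   9 |   5 | cccgfgfcaegfdafgcafgbceec
  10 |   6 | ccgfgfcaegfdafgcafgbceec
  11 |  26 | ceec
  12 |   7 | cgfgfcaegfdafgcafgbceec
  13 |  17 | dafgcafgbceec
  14 |  28 | ec
  15 |  27 | eec
  16 |   2 | eegcccgfgfcaegfdafgcafgbceec
  17 |   3 | egcccgfgfcaegfdafgcafgbceec
  18 |  14 | egfdafgcafgbceec
  19 |  11 | fcaegfdafgcafgbceec
  20 |  16 | fdafgcafgbceec
  21 |  23 | fgbceec
  22 |  19 | fgcafgbceec
  23 |   9 | fgfcaegfdafgcafgbceec
  24 |  24 | gbceec
  25 |  20 | gcafgbceec
  26 |   4 | gcccgfgfcaegfdafgcafgbceec
  27 |  10 | gfcaegfdafgcafgbceec
  28 |  15 | gfdafgcafgbceec
  29 |   8 | gfgfcaegfdafgcafgbceec

SA = [1, 13, 22, 18, 0, 25, 29, 12, 21, 5, 6, 26, 7, 17, 28, 27, 2, 3, 14, 11, 16, 23, 19, 9, 24, 20, 4, 10, 15, 8]
[i] adj suffixes → lcp
  [1] 1/13 → 2 ('ae')
  [2] 13/22 → 1 ('a')
  [3] 22/18 → 3 ('afg')
  [4] 18/0 → 0 ('')
  [5] 0/25 → 1 ('b')
  [6] 25/29 → 0 ('')
  [7] 29/12 → 1 ('c')
  [8] 12/21 → 2 ('ca')
  [9] 21/5 → 1 ('c')
  [10] 5/6 → 2 ('cc')
  [11] 6/26 → 1 ('c')
  [12] 26/7 → 1 ('c')
  [13] 7/17 → 0 ('')
  [14] 17/28 → 0 ('')
  [15] 28/27 → 1 ('e')
  [16] 27/2 → 2 ('ee')
  [17] 2/3 → 1 ('e')
  [18] 3/14 → 2 ('eg')
  [19] 14/11 → 0 ('')
  [20] 11/16 → 1 ('f')
  [21] 16/23 → 1 ('f')
  [22] 23/19 → 2 ('fg')
  [23] 19/9 → 2 ('fg')
  [24] 9/24 → 0 ('')
  [25] 24/20 → 1 ('g')
  [26] 20/4 → 2 ('gc')
  [27] 4/10 → 1 ('g')
  [28] 10/15 → 2 ('gf')
  [29] 15/8 → 2 ('gf')

[0, 2, 1, 3, 0, 1, 0, 1, 2, 1, 2, 1, 1, 0, 0, 1, 2, 1, 2, 0, 1, 1, 2, 2, 0, 1, 2, 1, 2, 2]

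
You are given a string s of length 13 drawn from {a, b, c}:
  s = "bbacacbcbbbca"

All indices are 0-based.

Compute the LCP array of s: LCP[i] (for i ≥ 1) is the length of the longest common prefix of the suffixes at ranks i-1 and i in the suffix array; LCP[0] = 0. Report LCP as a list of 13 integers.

sorted suffixes:
  #0 SA[0]=12  'a'
  #1 SA[1]=2  'acacbcbbbca'
  #2 SA[2]=4  'acbcbbbca'
  #3 SA[3]=1  'bacacbcbbbca'
  #4 SA[4]=0  'bbacacbcbbbca'
  #5 SA[5]=8  'bbbca'
  #6 SA[6]=9  'bbca'
  #7 SA[7]=10  'bca'
  #8 SA[8]=6  'bcbbbca'
  #9 SA[9]=11  'ca'
  #10 SA[10]=3  'cacbcbbbca'
  #11 SA[11]=7  'cbbbca'
  #12 SA[12]=5  'cbcbbbca'

SA = [12, 2, 4, 1, 0, 8, 9, 10, 6, 11, 3, 7, 5]
rank  pair      lcp
   1  s[12:],s[2:]  1  'a'
   2  s[2:],s[4:]  2  'ac'
   3  s[4:],s[1:]  0  ''
   4  s[1:],s[0:]  1  'b'
   5  s[0:],s[8:]  2  'bb'
   6  s[8:],s[9:]  2  'bb'
   7  s[9:],s[10:]  1  'b'
   8  s[10:],s[6:]  2  'bc'
   9  s[6:],s[11:]  0  ''
  10  s[11:],s[3:]  2  'ca'
  11  s[3:],s[7:]  1  'c'
  12  s[7:],s[5:]  2  'cb'

[0, 1, 2, 0, 1, 2, 2, 1, 2, 0, 2, 1, 2]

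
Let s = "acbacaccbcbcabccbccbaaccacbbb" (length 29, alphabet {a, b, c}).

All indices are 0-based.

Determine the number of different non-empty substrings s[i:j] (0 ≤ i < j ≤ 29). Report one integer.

379

rank→(start, suffix):
  0 → (20, 'aaccacbbb')
  1 → (12, 'abccbccbaaccacbbb')
  2 → (3, 'acaccbcbcabccbccbaaccacbbb')
  3 → (0, 'acbacaccbcbcabccbccbaaccacbbb')
  4 → (24, 'acbbb')
  5 → (21, 'accacbbb')
  6 → (5, 'accbcbcabccbccbaaccacbbb')
  7 → (28, 'b')
  8 → (19, 'baaccacbbb')
  9 → (2, 'bacaccbcbcabccbccbaaccacbbb')
  10 → (27, 'bb')
  11 → (26, 'bbb')
  12 → (10, 'bcabccbccbaaccacbbb')
  13 → (8, 'bcbcabccbccbaaccacbbb')
  14 → (16, 'bccbaaccacbbb')
  15 → (13, 'bccbccbaaccacbbb')
  16 → (11, 'cabccbccbaaccacbbb')
  17 → (23, 'cacbbb')
  18 → (4, 'caccbcbcabccbccbaaccacbbb')
  19 → (18, 'cbaaccacbbb')
  20 → (1, 'cbacaccbcbcabccbccbaaccacbbb')
  21 → (25, 'cbbb')
  22 → (9, 'cbcabccbccbaaccacbbb')
  23 → (7, 'cbcbcabccbccbaaccacbbb')
  24 → (15, 'cbccbaaccacbbb')
  25 → (22, 'ccacbbb')
  26 → (17, 'ccbaaccacbbb')
  27 → (6, 'ccbcbcabccbccbaaccacbbb')
  28 → (14, 'ccbccbaaccacbbb')

SA = [20, 12, 3, 0, 24, 21, 5, 28, 19, 2, 27, 26, 10, 8, 16, 13, 11, 23, 4, 18, 1, 25, 9, 7, 15, 22, 17, 6, 14]
i: (SA[i-1],SA[i]) lcp shared
  1: (20,12) 1 'a'
  2: (12,3) 1 'a'
  3: (3,0) 2 'ac'
  4: (0,24) 3 'acb'
  5: (24,21) 2 'ac'
  6: (21,5) 3 'acc'
  7: (5,28) 0 ''
  8: (28,19) 1 'b'
  9: (19,2) 2 'ba'
  10: (2,27) 1 'b'
  11: (27,26) 2 'bb'
  12: (26,10) 1 'b'
  13: (10,8) 2 'bc'
  14: (8,16) 2 'bc'
  15: (16,13) 4 'bccb'
  16: (13,11) 0 ''
  17: (11,23) 2 'ca'
  18: (23,4) 3 'cac'
  19: (4,18) 1 'c'
  20: (18,1) 3 'cba'
  21: (1,25) 2 'cb'
  22: (25,9) 2 'cb'
  23: (9,7) 3 'cbc'
  24: (7,15) 3 'cbc'
  25: (15,22) 1 'c'
  26: (22,17) 2 'cc'
  27: (17,6) 3 'ccb'
  28: (6,14) 4 'ccbc'

n(n+1)/2 = 29·30/2 = 435
Σ LCP = 0 + 1 + 1 + 2 + 3 + 2 + 3 + 0 + 1 + 2 + 1 + 2 + 1 + 2 + 2 + 4 + 0 + 2 + 3 + 1 + 3 + 2 + 2 + 3 + 3 + 1 + 2 + 3 + 4 = 56
distinct = 435 − 56 = 379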